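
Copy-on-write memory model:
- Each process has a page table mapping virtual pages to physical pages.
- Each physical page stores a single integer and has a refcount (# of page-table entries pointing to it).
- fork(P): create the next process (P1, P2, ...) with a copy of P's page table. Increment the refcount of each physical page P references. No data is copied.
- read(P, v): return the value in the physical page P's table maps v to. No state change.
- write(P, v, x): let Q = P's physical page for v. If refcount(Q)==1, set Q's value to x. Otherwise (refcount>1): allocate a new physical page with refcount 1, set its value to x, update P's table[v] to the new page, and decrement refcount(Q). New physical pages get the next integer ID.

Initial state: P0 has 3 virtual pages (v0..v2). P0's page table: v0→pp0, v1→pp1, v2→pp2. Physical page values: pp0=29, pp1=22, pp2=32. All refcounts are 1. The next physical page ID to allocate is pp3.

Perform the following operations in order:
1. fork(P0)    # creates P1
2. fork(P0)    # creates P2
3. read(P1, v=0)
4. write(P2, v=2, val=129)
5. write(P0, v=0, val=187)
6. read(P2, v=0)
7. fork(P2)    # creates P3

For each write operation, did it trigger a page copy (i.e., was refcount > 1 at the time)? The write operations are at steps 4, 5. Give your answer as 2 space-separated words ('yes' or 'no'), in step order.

Op 1: fork(P0) -> P1. 3 ppages; refcounts: pp0:2 pp1:2 pp2:2
Op 2: fork(P0) -> P2. 3 ppages; refcounts: pp0:3 pp1:3 pp2:3
Op 3: read(P1, v0) -> 29. No state change.
Op 4: write(P2, v2, 129). refcount(pp2)=3>1 -> COPY to pp3. 4 ppages; refcounts: pp0:3 pp1:3 pp2:2 pp3:1
Op 5: write(P0, v0, 187). refcount(pp0)=3>1 -> COPY to pp4. 5 ppages; refcounts: pp0:2 pp1:3 pp2:2 pp3:1 pp4:1
Op 6: read(P2, v0) -> 29. No state change.
Op 7: fork(P2) -> P3. 5 ppages; refcounts: pp0:3 pp1:4 pp2:2 pp3:2 pp4:1

yes yes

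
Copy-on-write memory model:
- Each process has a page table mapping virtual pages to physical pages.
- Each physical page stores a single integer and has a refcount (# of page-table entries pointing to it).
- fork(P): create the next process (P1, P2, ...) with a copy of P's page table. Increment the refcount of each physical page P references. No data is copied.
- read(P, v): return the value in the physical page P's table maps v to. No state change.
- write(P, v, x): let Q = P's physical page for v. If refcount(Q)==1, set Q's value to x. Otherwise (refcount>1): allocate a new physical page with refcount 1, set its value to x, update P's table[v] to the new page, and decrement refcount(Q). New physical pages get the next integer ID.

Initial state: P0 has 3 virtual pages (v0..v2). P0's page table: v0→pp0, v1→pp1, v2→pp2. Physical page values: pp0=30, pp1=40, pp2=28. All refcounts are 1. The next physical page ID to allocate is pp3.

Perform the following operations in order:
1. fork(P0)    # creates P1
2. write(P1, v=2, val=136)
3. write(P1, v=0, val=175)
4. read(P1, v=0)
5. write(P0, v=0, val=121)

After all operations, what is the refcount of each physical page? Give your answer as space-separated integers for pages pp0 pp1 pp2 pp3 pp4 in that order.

Op 1: fork(P0) -> P1. 3 ppages; refcounts: pp0:2 pp1:2 pp2:2
Op 2: write(P1, v2, 136). refcount(pp2)=2>1 -> COPY to pp3. 4 ppages; refcounts: pp0:2 pp1:2 pp2:1 pp3:1
Op 3: write(P1, v0, 175). refcount(pp0)=2>1 -> COPY to pp4. 5 ppages; refcounts: pp0:1 pp1:2 pp2:1 pp3:1 pp4:1
Op 4: read(P1, v0) -> 175. No state change.
Op 5: write(P0, v0, 121). refcount(pp0)=1 -> write in place. 5 ppages; refcounts: pp0:1 pp1:2 pp2:1 pp3:1 pp4:1

Answer: 1 2 1 1 1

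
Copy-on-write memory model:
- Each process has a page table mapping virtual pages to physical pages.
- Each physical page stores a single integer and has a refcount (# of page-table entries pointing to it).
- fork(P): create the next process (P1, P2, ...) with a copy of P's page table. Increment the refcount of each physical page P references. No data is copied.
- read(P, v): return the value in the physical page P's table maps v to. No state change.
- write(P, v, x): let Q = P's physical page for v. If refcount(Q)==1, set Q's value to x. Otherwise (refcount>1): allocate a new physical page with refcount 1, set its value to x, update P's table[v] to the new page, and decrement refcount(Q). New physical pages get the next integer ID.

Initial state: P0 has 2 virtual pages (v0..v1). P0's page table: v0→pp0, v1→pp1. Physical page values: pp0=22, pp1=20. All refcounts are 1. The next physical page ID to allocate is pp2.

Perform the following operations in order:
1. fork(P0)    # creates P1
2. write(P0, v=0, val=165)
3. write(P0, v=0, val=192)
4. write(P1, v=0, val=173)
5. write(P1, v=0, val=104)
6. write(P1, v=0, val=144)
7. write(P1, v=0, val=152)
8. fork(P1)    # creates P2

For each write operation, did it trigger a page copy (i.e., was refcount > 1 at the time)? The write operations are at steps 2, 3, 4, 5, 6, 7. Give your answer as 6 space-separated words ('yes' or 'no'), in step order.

Op 1: fork(P0) -> P1. 2 ppages; refcounts: pp0:2 pp1:2
Op 2: write(P0, v0, 165). refcount(pp0)=2>1 -> COPY to pp2. 3 ppages; refcounts: pp0:1 pp1:2 pp2:1
Op 3: write(P0, v0, 192). refcount(pp2)=1 -> write in place. 3 ppages; refcounts: pp0:1 pp1:2 pp2:1
Op 4: write(P1, v0, 173). refcount(pp0)=1 -> write in place. 3 ppages; refcounts: pp0:1 pp1:2 pp2:1
Op 5: write(P1, v0, 104). refcount(pp0)=1 -> write in place. 3 ppages; refcounts: pp0:1 pp1:2 pp2:1
Op 6: write(P1, v0, 144). refcount(pp0)=1 -> write in place. 3 ppages; refcounts: pp0:1 pp1:2 pp2:1
Op 7: write(P1, v0, 152). refcount(pp0)=1 -> write in place. 3 ppages; refcounts: pp0:1 pp1:2 pp2:1
Op 8: fork(P1) -> P2. 3 ppages; refcounts: pp0:2 pp1:3 pp2:1

yes no no no no no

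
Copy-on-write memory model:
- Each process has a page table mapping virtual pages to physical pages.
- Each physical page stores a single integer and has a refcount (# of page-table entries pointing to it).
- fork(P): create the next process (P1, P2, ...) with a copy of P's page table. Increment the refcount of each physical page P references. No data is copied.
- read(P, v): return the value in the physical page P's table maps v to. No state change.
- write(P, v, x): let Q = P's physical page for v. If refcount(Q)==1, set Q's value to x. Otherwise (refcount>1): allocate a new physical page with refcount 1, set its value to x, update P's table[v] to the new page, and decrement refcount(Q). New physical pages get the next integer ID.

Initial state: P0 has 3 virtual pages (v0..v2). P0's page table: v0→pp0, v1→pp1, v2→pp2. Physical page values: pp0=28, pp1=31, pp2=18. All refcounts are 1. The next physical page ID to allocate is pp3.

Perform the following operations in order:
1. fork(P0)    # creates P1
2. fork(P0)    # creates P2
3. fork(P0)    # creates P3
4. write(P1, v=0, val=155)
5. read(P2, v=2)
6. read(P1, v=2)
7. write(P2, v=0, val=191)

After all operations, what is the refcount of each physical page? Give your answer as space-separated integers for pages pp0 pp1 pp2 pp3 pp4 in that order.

Op 1: fork(P0) -> P1. 3 ppages; refcounts: pp0:2 pp1:2 pp2:2
Op 2: fork(P0) -> P2. 3 ppages; refcounts: pp0:3 pp1:3 pp2:3
Op 3: fork(P0) -> P3. 3 ppages; refcounts: pp0:4 pp1:4 pp2:4
Op 4: write(P1, v0, 155). refcount(pp0)=4>1 -> COPY to pp3. 4 ppages; refcounts: pp0:3 pp1:4 pp2:4 pp3:1
Op 5: read(P2, v2) -> 18. No state change.
Op 6: read(P1, v2) -> 18. No state change.
Op 7: write(P2, v0, 191). refcount(pp0)=3>1 -> COPY to pp4. 5 ppages; refcounts: pp0:2 pp1:4 pp2:4 pp3:1 pp4:1

Answer: 2 4 4 1 1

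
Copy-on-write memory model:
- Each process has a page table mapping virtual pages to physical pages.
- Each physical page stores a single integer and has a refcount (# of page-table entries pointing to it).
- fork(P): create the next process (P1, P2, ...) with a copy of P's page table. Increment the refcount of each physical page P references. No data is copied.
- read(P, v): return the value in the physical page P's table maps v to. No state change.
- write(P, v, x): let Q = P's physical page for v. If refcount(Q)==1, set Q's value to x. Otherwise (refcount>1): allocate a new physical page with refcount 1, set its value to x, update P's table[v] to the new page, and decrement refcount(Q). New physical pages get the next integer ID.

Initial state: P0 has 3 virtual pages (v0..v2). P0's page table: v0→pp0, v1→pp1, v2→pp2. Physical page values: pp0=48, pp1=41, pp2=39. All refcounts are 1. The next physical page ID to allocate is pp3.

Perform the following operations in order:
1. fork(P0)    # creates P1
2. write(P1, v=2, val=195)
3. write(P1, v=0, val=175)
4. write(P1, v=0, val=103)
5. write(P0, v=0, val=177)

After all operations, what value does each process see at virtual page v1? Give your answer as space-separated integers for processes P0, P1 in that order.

Answer: 41 41

Derivation:
Op 1: fork(P0) -> P1. 3 ppages; refcounts: pp0:2 pp1:2 pp2:2
Op 2: write(P1, v2, 195). refcount(pp2)=2>1 -> COPY to pp3. 4 ppages; refcounts: pp0:2 pp1:2 pp2:1 pp3:1
Op 3: write(P1, v0, 175). refcount(pp0)=2>1 -> COPY to pp4. 5 ppages; refcounts: pp0:1 pp1:2 pp2:1 pp3:1 pp4:1
Op 4: write(P1, v0, 103). refcount(pp4)=1 -> write in place. 5 ppages; refcounts: pp0:1 pp1:2 pp2:1 pp3:1 pp4:1
Op 5: write(P0, v0, 177). refcount(pp0)=1 -> write in place. 5 ppages; refcounts: pp0:1 pp1:2 pp2:1 pp3:1 pp4:1
P0: v1 -> pp1 = 41
P1: v1 -> pp1 = 41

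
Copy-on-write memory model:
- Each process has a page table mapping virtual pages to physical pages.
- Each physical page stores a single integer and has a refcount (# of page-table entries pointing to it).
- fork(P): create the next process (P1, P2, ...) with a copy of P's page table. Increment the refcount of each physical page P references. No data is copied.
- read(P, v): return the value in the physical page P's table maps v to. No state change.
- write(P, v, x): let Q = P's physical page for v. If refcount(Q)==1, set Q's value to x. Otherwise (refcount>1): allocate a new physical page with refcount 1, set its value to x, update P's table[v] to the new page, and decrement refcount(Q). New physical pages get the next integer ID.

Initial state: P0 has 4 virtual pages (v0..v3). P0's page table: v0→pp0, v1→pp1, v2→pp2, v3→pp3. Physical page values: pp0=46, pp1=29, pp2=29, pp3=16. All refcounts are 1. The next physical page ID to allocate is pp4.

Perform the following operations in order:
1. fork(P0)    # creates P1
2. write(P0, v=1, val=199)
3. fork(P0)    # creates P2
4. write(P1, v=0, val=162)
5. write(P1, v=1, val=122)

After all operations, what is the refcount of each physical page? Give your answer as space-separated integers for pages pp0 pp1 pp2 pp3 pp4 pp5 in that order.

Op 1: fork(P0) -> P1. 4 ppages; refcounts: pp0:2 pp1:2 pp2:2 pp3:2
Op 2: write(P0, v1, 199). refcount(pp1)=2>1 -> COPY to pp4. 5 ppages; refcounts: pp0:2 pp1:1 pp2:2 pp3:2 pp4:1
Op 3: fork(P0) -> P2. 5 ppages; refcounts: pp0:3 pp1:1 pp2:3 pp3:3 pp4:2
Op 4: write(P1, v0, 162). refcount(pp0)=3>1 -> COPY to pp5. 6 ppages; refcounts: pp0:2 pp1:1 pp2:3 pp3:3 pp4:2 pp5:1
Op 5: write(P1, v1, 122). refcount(pp1)=1 -> write in place. 6 ppages; refcounts: pp0:2 pp1:1 pp2:3 pp3:3 pp4:2 pp5:1

Answer: 2 1 3 3 2 1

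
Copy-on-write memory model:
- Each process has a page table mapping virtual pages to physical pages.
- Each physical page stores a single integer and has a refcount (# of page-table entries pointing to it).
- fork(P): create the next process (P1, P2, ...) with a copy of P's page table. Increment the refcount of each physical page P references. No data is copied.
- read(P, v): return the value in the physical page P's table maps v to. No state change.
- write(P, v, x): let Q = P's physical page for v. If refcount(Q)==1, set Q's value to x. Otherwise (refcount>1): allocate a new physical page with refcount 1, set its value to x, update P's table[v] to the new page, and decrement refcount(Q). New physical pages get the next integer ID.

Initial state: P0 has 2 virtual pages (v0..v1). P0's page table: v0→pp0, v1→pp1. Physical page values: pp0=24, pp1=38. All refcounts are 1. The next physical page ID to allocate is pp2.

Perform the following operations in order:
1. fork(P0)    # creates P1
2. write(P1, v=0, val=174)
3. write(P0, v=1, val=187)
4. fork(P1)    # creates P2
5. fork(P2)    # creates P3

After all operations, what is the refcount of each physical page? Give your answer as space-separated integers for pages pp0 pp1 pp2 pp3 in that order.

Answer: 1 3 3 1

Derivation:
Op 1: fork(P0) -> P1. 2 ppages; refcounts: pp0:2 pp1:2
Op 2: write(P1, v0, 174). refcount(pp0)=2>1 -> COPY to pp2. 3 ppages; refcounts: pp0:1 pp1:2 pp2:1
Op 3: write(P0, v1, 187). refcount(pp1)=2>1 -> COPY to pp3. 4 ppages; refcounts: pp0:1 pp1:1 pp2:1 pp3:1
Op 4: fork(P1) -> P2. 4 ppages; refcounts: pp0:1 pp1:2 pp2:2 pp3:1
Op 5: fork(P2) -> P3. 4 ppages; refcounts: pp0:1 pp1:3 pp2:3 pp3:1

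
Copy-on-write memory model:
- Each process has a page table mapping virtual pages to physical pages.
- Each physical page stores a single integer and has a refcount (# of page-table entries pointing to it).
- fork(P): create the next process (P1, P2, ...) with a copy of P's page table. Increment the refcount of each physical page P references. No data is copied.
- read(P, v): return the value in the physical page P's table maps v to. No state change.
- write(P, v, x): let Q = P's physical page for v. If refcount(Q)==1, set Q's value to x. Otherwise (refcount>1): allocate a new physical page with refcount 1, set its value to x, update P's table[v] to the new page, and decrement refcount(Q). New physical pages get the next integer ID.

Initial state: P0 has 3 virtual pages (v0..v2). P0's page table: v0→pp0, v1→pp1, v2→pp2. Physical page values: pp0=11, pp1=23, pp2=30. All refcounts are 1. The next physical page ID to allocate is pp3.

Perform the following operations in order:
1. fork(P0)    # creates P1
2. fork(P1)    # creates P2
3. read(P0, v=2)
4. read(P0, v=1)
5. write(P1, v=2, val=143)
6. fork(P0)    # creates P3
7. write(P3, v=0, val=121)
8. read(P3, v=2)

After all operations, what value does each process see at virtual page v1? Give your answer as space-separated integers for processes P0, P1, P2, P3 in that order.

Answer: 23 23 23 23

Derivation:
Op 1: fork(P0) -> P1. 3 ppages; refcounts: pp0:2 pp1:2 pp2:2
Op 2: fork(P1) -> P2. 3 ppages; refcounts: pp0:3 pp1:3 pp2:3
Op 3: read(P0, v2) -> 30. No state change.
Op 4: read(P0, v1) -> 23. No state change.
Op 5: write(P1, v2, 143). refcount(pp2)=3>1 -> COPY to pp3. 4 ppages; refcounts: pp0:3 pp1:3 pp2:2 pp3:1
Op 6: fork(P0) -> P3. 4 ppages; refcounts: pp0:4 pp1:4 pp2:3 pp3:1
Op 7: write(P3, v0, 121). refcount(pp0)=4>1 -> COPY to pp4. 5 ppages; refcounts: pp0:3 pp1:4 pp2:3 pp3:1 pp4:1
Op 8: read(P3, v2) -> 30. No state change.
P0: v1 -> pp1 = 23
P1: v1 -> pp1 = 23
P2: v1 -> pp1 = 23
P3: v1 -> pp1 = 23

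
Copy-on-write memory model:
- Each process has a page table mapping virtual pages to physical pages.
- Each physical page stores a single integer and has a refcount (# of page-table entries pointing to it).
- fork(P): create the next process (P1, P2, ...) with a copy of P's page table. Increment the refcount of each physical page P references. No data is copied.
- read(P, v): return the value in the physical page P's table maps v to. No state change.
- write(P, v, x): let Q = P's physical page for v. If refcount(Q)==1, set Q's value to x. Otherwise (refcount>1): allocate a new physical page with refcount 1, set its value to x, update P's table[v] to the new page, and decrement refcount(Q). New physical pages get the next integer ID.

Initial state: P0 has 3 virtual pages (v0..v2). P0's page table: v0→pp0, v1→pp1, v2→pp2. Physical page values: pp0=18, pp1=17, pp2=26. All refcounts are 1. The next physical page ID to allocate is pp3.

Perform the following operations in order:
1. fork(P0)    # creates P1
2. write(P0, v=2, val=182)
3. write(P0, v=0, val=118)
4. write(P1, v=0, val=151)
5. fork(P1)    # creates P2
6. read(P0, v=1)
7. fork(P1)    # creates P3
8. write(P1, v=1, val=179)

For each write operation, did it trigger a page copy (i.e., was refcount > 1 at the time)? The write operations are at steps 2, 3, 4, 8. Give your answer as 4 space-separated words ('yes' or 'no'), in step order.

Op 1: fork(P0) -> P1. 3 ppages; refcounts: pp0:2 pp1:2 pp2:2
Op 2: write(P0, v2, 182). refcount(pp2)=2>1 -> COPY to pp3. 4 ppages; refcounts: pp0:2 pp1:2 pp2:1 pp3:1
Op 3: write(P0, v0, 118). refcount(pp0)=2>1 -> COPY to pp4. 5 ppages; refcounts: pp0:1 pp1:2 pp2:1 pp3:1 pp4:1
Op 4: write(P1, v0, 151). refcount(pp0)=1 -> write in place. 5 ppages; refcounts: pp0:1 pp1:2 pp2:1 pp3:1 pp4:1
Op 5: fork(P1) -> P2. 5 ppages; refcounts: pp0:2 pp1:3 pp2:2 pp3:1 pp4:1
Op 6: read(P0, v1) -> 17. No state change.
Op 7: fork(P1) -> P3. 5 ppages; refcounts: pp0:3 pp1:4 pp2:3 pp3:1 pp4:1
Op 8: write(P1, v1, 179). refcount(pp1)=4>1 -> COPY to pp5. 6 ppages; refcounts: pp0:3 pp1:3 pp2:3 pp3:1 pp4:1 pp5:1

yes yes no yes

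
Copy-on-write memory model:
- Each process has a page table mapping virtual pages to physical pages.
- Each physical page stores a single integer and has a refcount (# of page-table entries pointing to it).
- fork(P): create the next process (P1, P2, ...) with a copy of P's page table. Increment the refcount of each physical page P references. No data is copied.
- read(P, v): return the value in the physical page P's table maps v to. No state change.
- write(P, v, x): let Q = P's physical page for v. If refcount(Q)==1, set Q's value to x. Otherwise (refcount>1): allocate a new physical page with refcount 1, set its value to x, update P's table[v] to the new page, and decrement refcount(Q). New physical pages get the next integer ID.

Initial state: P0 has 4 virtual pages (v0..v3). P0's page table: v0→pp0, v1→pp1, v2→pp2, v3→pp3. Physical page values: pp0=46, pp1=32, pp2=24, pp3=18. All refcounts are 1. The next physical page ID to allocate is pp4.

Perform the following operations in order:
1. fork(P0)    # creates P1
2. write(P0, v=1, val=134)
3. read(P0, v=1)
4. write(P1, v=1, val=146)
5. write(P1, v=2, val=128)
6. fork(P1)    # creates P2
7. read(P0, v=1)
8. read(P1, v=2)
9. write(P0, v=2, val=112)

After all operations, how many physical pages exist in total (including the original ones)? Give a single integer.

Op 1: fork(P0) -> P1. 4 ppages; refcounts: pp0:2 pp1:2 pp2:2 pp3:2
Op 2: write(P0, v1, 134). refcount(pp1)=2>1 -> COPY to pp4. 5 ppages; refcounts: pp0:2 pp1:1 pp2:2 pp3:2 pp4:1
Op 3: read(P0, v1) -> 134. No state change.
Op 4: write(P1, v1, 146). refcount(pp1)=1 -> write in place. 5 ppages; refcounts: pp0:2 pp1:1 pp2:2 pp3:2 pp4:1
Op 5: write(P1, v2, 128). refcount(pp2)=2>1 -> COPY to pp5. 6 ppages; refcounts: pp0:2 pp1:1 pp2:1 pp3:2 pp4:1 pp5:1
Op 6: fork(P1) -> P2. 6 ppages; refcounts: pp0:3 pp1:2 pp2:1 pp3:3 pp4:1 pp5:2
Op 7: read(P0, v1) -> 134. No state change.
Op 8: read(P1, v2) -> 128. No state change.
Op 9: write(P0, v2, 112). refcount(pp2)=1 -> write in place. 6 ppages; refcounts: pp0:3 pp1:2 pp2:1 pp3:3 pp4:1 pp5:2

Answer: 6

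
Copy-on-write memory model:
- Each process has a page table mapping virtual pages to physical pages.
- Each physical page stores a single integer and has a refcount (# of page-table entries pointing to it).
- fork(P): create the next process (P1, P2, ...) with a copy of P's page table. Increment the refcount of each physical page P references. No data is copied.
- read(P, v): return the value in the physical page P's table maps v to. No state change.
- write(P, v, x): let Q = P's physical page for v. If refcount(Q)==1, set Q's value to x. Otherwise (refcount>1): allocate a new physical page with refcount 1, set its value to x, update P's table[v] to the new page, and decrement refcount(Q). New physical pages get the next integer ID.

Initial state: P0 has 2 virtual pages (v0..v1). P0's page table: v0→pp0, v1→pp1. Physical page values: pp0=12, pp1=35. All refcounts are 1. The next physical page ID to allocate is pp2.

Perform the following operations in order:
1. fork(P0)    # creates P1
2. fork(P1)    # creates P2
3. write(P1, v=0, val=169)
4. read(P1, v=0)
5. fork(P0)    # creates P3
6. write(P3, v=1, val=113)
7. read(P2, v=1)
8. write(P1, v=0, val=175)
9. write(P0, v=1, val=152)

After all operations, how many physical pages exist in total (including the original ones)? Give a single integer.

Answer: 5

Derivation:
Op 1: fork(P0) -> P1. 2 ppages; refcounts: pp0:2 pp1:2
Op 2: fork(P1) -> P2. 2 ppages; refcounts: pp0:3 pp1:3
Op 3: write(P1, v0, 169). refcount(pp0)=3>1 -> COPY to pp2. 3 ppages; refcounts: pp0:2 pp1:3 pp2:1
Op 4: read(P1, v0) -> 169. No state change.
Op 5: fork(P0) -> P3. 3 ppages; refcounts: pp0:3 pp1:4 pp2:1
Op 6: write(P3, v1, 113). refcount(pp1)=4>1 -> COPY to pp3. 4 ppages; refcounts: pp0:3 pp1:3 pp2:1 pp3:1
Op 7: read(P2, v1) -> 35. No state change.
Op 8: write(P1, v0, 175). refcount(pp2)=1 -> write in place. 4 ppages; refcounts: pp0:3 pp1:3 pp2:1 pp3:1
Op 9: write(P0, v1, 152). refcount(pp1)=3>1 -> COPY to pp4. 5 ppages; refcounts: pp0:3 pp1:2 pp2:1 pp3:1 pp4:1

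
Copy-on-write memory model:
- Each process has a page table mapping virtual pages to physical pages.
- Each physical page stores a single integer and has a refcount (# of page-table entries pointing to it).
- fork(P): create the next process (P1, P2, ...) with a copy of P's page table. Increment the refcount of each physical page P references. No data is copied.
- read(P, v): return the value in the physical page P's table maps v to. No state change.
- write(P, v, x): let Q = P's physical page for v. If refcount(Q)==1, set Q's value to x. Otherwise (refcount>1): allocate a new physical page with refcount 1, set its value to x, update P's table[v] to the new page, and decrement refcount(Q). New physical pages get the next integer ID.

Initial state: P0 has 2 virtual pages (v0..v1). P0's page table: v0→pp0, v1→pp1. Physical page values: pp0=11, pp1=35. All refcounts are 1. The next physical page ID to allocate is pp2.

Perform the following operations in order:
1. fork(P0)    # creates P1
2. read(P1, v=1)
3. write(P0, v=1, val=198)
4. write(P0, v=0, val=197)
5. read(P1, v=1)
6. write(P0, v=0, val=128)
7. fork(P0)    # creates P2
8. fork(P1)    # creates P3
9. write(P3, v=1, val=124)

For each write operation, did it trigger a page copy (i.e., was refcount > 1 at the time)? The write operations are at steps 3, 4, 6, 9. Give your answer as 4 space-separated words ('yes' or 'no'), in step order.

Op 1: fork(P0) -> P1. 2 ppages; refcounts: pp0:2 pp1:2
Op 2: read(P1, v1) -> 35. No state change.
Op 3: write(P0, v1, 198). refcount(pp1)=2>1 -> COPY to pp2. 3 ppages; refcounts: pp0:2 pp1:1 pp2:1
Op 4: write(P0, v0, 197). refcount(pp0)=2>1 -> COPY to pp3. 4 ppages; refcounts: pp0:1 pp1:1 pp2:1 pp3:1
Op 5: read(P1, v1) -> 35. No state change.
Op 6: write(P0, v0, 128). refcount(pp3)=1 -> write in place. 4 ppages; refcounts: pp0:1 pp1:1 pp2:1 pp3:1
Op 7: fork(P0) -> P2. 4 ppages; refcounts: pp0:1 pp1:1 pp2:2 pp3:2
Op 8: fork(P1) -> P3. 4 ppages; refcounts: pp0:2 pp1:2 pp2:2 pp3:2
Op 9: write(P3, v1, 124). refcount(pp1)=2>1 -> COPY to pp4. 5 ppages; refcounts: pp0:2 pp1:1 pp2:2 pp3:2 pp4:1

yes yes no yes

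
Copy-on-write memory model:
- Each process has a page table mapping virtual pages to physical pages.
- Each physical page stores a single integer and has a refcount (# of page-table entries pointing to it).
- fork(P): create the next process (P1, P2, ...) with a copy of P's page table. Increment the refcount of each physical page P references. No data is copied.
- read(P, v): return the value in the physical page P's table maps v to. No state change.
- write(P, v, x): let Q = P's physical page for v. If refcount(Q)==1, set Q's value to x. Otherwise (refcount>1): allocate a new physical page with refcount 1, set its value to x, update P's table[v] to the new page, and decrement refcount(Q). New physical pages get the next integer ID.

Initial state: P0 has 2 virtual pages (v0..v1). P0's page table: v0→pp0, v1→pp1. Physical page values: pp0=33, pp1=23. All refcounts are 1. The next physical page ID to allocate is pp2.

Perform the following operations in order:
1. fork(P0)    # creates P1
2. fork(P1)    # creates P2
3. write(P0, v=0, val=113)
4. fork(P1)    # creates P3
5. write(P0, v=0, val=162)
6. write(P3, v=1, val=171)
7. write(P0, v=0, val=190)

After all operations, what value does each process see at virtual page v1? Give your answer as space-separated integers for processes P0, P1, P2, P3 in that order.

Answer: 23 23 23 171

Derivation:
Op 1: fork(P0) -> P1. 2 ppages; refcounts: pp0:2 pp1:2
Op 2: fork(P1) -> P2. 2 ppages; refcounts: pp0:3 pp1:3
Op 3: write(P0, v0, 113). refcount(pp0)=3>1 -> COPY to pp2. 3 ppages; refcounts: pp0:2 pp1:3 pp2:1
Op 4: fork(P1) -> P3. 3 ppages; refcounts: pp0:3 pp1:4 pp2:1
Op 5: write(P0, v0, 162). refcount(pp2)=1 -> write in place. 3 ppages; refcounts: pp0:3 pp1:4 pp2:1
Op 6: write(P3, v1, 171). refcount(pp1)=4>1 -> COPY to pp3. 4 ppages; refcounts: pp0:3 pp1:3 pp2:1 pp3:1
Op 7: write(P0, v0, 190). refcount(pp2)=1 -> write in place. 4 ppages; refcounts: pp0:3 pp1:3 pp2:1 pp3:1
P0: v1 -> pp1 = 23
P1: v1 -> pp1 = 23
P2: v1 -> pp1 = 23
P3: v1 -> pp3 = 171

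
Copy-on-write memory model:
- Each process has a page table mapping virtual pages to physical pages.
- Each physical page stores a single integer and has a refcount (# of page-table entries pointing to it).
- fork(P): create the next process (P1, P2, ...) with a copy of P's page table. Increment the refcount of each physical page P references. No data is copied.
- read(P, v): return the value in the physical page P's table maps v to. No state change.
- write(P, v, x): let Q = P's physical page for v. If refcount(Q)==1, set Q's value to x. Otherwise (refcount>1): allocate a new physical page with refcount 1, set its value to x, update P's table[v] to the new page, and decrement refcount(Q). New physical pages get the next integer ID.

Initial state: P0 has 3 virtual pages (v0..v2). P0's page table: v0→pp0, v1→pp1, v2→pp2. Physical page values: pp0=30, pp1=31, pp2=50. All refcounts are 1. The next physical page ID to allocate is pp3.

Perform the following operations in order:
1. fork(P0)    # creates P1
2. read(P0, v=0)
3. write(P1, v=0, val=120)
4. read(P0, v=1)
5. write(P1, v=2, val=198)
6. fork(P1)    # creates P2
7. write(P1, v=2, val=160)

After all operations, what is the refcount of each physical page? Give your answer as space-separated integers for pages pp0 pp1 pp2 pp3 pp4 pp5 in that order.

Answer: 1 3 1 2 1 1

Derivation:
Op 1: fork(P0) -> P1. 3 ppages; refcounts: pp0:2 pp1:2 pp2:2
Op 2: read(P0, v0) -> 30. No state change.
Op 3: write(P1, v0, 120). refcount(pp0)=2>1 -> COPY to pp3. 4 ppages; refcounts: pp0:1 pp1:2 pp2:2 pp3:1
Op 4: read(P0, v1) -> 31. No state change.
Op 5: write(P1, v2, 198). refcount(pp2)=2>1 -> COPY to pp4. 5 ppages; refcounts: pp0:1 pp1:2 pp2:1 pp3:1 pp4:1
Op 6: fork(P1) -> P2. 5 ppages; refcounts: pp0:1 pp1:3 pp2:1 pp3:2 pp4:2
Op 7: write(P1, v2, 160). refcount(pp4)=2>1 -> COPY to pp5. 6 ppages; refcounts: pp0:1 pp1:3 pp2:1 pp3:2 pp4:1 pp5:1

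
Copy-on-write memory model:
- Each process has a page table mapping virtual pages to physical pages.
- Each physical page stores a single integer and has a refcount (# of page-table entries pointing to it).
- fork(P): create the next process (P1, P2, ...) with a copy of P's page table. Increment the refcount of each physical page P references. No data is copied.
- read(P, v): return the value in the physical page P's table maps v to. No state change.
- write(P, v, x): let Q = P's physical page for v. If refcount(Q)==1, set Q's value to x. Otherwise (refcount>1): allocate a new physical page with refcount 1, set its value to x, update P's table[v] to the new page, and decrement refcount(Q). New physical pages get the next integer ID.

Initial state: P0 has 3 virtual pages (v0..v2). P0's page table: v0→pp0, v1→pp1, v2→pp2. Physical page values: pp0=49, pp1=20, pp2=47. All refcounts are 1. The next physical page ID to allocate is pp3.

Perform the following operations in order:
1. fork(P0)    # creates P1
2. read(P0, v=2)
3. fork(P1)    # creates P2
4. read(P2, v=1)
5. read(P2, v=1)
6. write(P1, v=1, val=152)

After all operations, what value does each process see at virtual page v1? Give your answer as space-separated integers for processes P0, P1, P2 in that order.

Op 1: fork(P0) -> P1. 3 ppages; refcounts: pp0:2 pp1:2 pp2:2
Op 2: read(P0, v2) -> 47. No state change.
Op 3: fork(P1) -> P2. 3 ppages; refcounts: pp0:3 pp1:3 pp2:3
Op 4: read(P2, v1) -> 20. No state change.
Op 5: read(P2, v1) -> 20. No state change.
Op 6: write(P1, v1, 152). refcount(pp1)=3>1 -> COPY to pp3. 4 ppages; refcounts: pp0:3 pp1:2 pp2:3 pp3:1
P0: v1 -> pp1 = 20
P1: v1 -> pp3 = 152
P2: v1 -> pp1 = 20

Answer: 20 152 20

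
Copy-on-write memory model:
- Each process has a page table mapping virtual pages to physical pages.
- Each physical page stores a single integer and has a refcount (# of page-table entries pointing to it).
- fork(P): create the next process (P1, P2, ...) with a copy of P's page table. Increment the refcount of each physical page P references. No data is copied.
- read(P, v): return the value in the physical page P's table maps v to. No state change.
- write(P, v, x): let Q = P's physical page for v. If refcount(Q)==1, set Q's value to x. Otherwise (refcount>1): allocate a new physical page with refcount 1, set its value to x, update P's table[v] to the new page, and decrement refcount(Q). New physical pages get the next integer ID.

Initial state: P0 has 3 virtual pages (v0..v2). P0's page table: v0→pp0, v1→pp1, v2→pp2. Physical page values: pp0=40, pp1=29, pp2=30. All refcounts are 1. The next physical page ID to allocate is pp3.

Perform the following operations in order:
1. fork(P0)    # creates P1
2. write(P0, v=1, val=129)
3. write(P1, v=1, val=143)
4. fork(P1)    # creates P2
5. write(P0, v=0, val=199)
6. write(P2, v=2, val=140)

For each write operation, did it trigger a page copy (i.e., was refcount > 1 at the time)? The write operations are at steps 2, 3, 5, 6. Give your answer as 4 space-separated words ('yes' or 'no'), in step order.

Op 1: fork(P0) -> P1. 3 ppages; refcounts: pp0:2 pp1:2 pp2:2
Op 2: write(P0, v1, 129). refcount(pp1)=2>1 -> COPY to pp3. 4 ppages; refcounts: pp0:2 pp1:1 pp2:2 pp3:1
Op 3: write(P1, v1, 143). refcount(pp1)=1 -> write in place. 4 ppages; refcounts: pp0:2 pp1:1 pp2:2 pp3:1
Op 4: fork(P1) -> P2. 4 ppages; refcounts: pp0:3 pp1:2 pp2:3 pp3:1
Op 5: write(P0, v0, 199). refcount(pp0)=3>1 -> COPY to pp4. 5 ppages; refcounts: pp0:2 pp1:2 pp2:3 pp3:1 pp4:1
Op 6: write(P2, v2, 140). refcount(pp2)=3>1 -> COPY to pp5. 6 ppages; refcounts: pp0:2 pp1:2 pp2:2 pp3:1 pp4:1 pp5:1

yes no yes yes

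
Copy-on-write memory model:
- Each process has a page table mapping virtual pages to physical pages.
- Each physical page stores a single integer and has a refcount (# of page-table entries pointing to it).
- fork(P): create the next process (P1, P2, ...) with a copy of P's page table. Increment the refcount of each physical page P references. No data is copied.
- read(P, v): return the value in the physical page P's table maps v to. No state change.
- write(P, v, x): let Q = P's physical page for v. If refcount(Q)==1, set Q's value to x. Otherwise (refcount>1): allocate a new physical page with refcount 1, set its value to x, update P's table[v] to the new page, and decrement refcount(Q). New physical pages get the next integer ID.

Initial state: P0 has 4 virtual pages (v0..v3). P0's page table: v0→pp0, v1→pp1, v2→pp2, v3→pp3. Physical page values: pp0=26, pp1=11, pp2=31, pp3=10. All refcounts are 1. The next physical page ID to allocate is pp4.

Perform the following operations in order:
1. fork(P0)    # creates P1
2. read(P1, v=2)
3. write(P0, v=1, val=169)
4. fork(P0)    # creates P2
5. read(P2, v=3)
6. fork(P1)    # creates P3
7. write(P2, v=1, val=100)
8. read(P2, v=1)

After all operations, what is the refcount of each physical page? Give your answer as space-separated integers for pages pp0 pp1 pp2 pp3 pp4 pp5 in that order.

Op 1: fork(P0) -> P1. 4 ppages; refcounts: pp0:2 pp1:2 pp2:2 pp3:2
Op 2: read(P1, v2) -> 31. No state change.
Op 3: write(P0, v1, 169). refcount(pp1)=2>1 -> COPY to pp4. 5 ppages; refcounts: pp0:2 pp1:1 pp2:2 pp3:2 pp4:1
Op 4: fork(P0) -> P2. 5 ppages; refcounts: pp0:3 pp1:1 pp2:3 pp3:3 pp4:2
Op 5: read(P2, v3) -> 10. No state change.
Op 6: fork(P1) -> P3. 5 ppages; refcounts: pp0:4 pp1:2 pp2:4 pp3:4 pp4:2
Op 7: write(P2, v1, 100). refcount(pp4)=2>1 -> COPY to pp5. 6 ppages; refcounts: pp0:4 pp1:2 pp2:4 pp3:4 pp4:1 pp5:1
Op 8: read(P2, v1) -> 100. No state change.

Answer: 4 2 4 4 1 1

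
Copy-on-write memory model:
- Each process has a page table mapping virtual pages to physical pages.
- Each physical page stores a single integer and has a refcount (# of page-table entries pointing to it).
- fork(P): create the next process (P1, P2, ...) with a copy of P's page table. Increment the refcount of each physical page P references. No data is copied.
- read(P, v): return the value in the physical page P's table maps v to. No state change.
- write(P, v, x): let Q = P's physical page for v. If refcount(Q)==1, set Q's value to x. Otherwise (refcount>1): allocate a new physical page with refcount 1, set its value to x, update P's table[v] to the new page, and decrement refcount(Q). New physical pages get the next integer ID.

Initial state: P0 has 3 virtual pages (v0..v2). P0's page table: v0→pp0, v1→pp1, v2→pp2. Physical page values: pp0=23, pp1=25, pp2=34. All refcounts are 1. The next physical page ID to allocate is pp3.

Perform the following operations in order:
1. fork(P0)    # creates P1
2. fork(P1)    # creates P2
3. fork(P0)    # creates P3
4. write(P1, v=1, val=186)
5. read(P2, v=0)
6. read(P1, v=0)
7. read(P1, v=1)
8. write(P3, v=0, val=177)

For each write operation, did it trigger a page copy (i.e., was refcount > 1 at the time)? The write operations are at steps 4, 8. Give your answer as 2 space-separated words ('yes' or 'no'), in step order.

Op 1: fork(P0) -> P1. 3 ppages; refcounts: pp0:2 pp1:2 pp2:2
Op 2: fork(P1) -> P2. 3 ppages; refcounts: pp0:3 pp1:3 pp2:3
Op 3: fork(P0) -> P3. 3 ppages; refcounts: pp0:4 pp1:4 pp2:4
Op 4: write(P1, v1, 186). refcount(pp1)=4>1 -> COPY to pp3. 4 ppages; refcounts: pp0:4 pp1:3 pp2:4 pp3:1
Op 5: read(P2, v0) -> 23. No state change.
Op 6: read(P1, v0) -> 23. No state change.
Op 7: read(P1, v1) -> 186. No state change.
Op 8: write(P3, v0, 177). refcount(pp0)=4>1 -> COPY to pp4. 5 ppages; refcounts: pp0:3 pp1:3 pp2:4 pp3:1 pp4:1

yes yes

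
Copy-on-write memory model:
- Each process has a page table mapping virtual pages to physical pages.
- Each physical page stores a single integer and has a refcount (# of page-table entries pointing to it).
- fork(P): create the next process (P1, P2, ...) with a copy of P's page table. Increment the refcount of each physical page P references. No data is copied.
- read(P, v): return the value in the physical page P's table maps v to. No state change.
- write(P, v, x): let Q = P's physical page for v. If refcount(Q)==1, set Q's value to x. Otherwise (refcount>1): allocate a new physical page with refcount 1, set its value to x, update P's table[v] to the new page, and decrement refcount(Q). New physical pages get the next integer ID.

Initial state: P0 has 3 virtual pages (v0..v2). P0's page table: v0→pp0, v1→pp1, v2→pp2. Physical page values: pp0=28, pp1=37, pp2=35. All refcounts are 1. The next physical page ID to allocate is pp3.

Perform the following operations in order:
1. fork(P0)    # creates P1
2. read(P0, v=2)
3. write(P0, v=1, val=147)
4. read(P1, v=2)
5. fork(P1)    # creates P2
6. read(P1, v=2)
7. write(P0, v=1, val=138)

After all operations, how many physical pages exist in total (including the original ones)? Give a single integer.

Op 1: fork(P0) -> P1. 3 ppages; refcounts: pp0:2 pp1:2 pp2:2
Op 2: read(P0, v2) -> 35. No state change.
Op 3: write(P0, v1, 147). refcount(pp1)=2>1 -> COPY to pp3. 4 ppages; refcounts: pp0:2 pp1:1 pp2:2 pp3:1
Op 4: read(P1, v2) -> 35. No state change.
Op 5: fork(P1) -> P2. 4 ppages; refcounts: pp0:3 pp1:2 pp2:3 pp3:1
Op 6: read(P1, v2) -> 35. No state change.
Op 7: write(P0, v1, 138). refcount(pp3)=1 -> write in place. 4 ppages; refcounts: pp0:3 pp1:2 pp2:3 pp3:1

Answer: 4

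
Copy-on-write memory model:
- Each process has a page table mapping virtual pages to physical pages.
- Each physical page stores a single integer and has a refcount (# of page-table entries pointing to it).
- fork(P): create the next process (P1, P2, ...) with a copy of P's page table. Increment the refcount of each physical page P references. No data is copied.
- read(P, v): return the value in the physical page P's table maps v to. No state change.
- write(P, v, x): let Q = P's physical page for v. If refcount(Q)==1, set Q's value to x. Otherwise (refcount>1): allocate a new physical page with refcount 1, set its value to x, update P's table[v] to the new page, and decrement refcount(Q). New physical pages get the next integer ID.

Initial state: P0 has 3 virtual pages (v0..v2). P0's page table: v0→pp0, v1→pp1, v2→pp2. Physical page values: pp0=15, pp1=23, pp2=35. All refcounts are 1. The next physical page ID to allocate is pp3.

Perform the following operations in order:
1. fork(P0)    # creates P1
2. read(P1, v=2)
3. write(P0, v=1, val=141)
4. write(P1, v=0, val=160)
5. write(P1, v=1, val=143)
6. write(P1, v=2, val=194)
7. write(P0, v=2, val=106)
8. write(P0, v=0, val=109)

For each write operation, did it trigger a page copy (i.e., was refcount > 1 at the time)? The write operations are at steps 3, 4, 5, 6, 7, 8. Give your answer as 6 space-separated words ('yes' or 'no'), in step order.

Op 1: fork(P0) -> P1. 3 ppages; refcounts: pp0:2 pp1:2 pp2:2
Op 2: read(P1, v2) -> 35. No state change.
Op 3: write(P0, v1, 141). refcount(pp1)=2>1 -> COPY to pp3. 4 ppages; refcounts: pp0:2 pp1:1 pp2:2 pp3:1
Op 4: write(P1, v0, 160). refcount(pp0)=2>1 -> COPY to pp4. 5 ppages; refcounts: pp0:1 pp1:1 pp2:2 pp3:1 pp4:1
Op 5: write(P1, v1, 143). refcount(pp1)=1 -> write in place. 5 ppages; refcounts: pp0:1 pp1:1 pp2:2 pp3:1 pp4:1
Op 6: write(P1, v2, 194). refcount(pp2)=2>1 -> COPY to pp5. 6 ppages; refcounts: pp0:1 pp1:1 pp2:1 pp3:1 pp4:1 pp5:1
Op 7: write(P0, v2, 106). refcount(pp2)=1 -> write in place. 6 ppages; refcounts: pp0:1 pp1:1 pp2:1 pp3:1 pp4:1 pp5:1
Op 8: write(P0, v0, 109). refcount(pp0)=1 -> write in place. 6 ppages; refcounts: pp0:1 pp1:1 pp2:1 pp3:1 pp4:1 pp5:1

yes yes no yes no no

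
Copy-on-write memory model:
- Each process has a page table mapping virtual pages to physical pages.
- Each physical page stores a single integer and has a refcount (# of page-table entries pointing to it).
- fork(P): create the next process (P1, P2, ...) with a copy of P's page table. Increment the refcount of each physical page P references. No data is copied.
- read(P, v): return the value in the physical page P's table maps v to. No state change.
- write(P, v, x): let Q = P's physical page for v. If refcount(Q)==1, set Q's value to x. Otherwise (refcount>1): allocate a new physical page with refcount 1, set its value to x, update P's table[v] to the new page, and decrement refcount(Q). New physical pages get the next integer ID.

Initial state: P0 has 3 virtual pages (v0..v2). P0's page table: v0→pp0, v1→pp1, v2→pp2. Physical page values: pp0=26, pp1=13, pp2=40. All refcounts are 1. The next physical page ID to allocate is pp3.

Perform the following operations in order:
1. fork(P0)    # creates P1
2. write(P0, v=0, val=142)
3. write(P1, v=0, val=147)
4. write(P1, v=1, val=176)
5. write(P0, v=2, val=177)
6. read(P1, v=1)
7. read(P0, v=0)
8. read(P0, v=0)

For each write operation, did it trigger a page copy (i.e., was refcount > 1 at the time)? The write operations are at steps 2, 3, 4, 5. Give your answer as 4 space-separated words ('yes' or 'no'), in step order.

Op 1: fork(P0) -> P1. 3 ppages; refcounts: pp0:2 pp1:2 pp2:2
Op 2: write(P0, v0, 142). refcount(pp0)=2>1 -> COPY to pp3. 4 ppages; refcounts: pp0:1 pp1:2 pp2:2 pp3:1
Op 3: write(P1, v0, 147). refcount(pp0)=1 -> write in place. 4 ppages; refcounts: pp0:1 pp1:2 pp2:2 pp3:1
Op 4: write(P1, v1, 176). refcount(pp1)=2>1 -> COPY to pp4. 5 ppages; refcounts: pp0:1 pp1:1 pp2:2 pp3:1 pp4:1
Op 5: write(P0, v2, 177). refcount(pp2)=2>1 -> COPY to pp5. 6 ppages; refcounts: pp0:1 pp1:1 pp2:1 pp3:1 pp4:1 pp5:1
Op 6: read(P1, v1) -> 176. No state change.
Op 7: read(P0, v0) -> 142. No state change.
Op 8: read(P0, v0) -> 142. No state change.

yes no yes yes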